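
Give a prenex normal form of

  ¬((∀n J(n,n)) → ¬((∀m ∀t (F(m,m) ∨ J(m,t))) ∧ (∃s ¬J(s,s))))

Eliminate → and ↔ using ¬ and ∨.
  ¬(¬(∀n J(n,n)) ∨ ¬((∀m ∀t (F(m,m) ∨ J(m,t))) ∧ (∃s ¬J(s,s))))
Push ¬ through the quantifiers and connectives to reach negation normal form:
  (∀n J(n,n)) ∧ (∀m ∀t (F(m,m) ∨ J(m,t))) ∧ (∃s ¬J(s,s))
Finally move all quantifiers to the prefix:
  ∀n ∀m ∀t ∃s (J(n,n) ∧ (F(m,m) ∨ J(m,t)) ∧ ¬J(s,s))

∀n ∀m ∀t ∃s (J(n,n) ∧ (F(m,m) ∨ J(m,t)) ∧ ¬J(s,s))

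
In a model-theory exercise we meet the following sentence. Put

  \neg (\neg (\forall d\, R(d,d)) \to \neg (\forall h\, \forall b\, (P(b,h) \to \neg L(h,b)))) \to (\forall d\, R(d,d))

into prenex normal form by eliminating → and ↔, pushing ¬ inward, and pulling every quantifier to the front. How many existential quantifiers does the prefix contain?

2

Rewrite implications/biconditionals: A → B as ¬A ∨ B.
  \neg \neg (\neg \neg (\forall d\, R(d,d)) \lor \neg (\forall h\, \forall b\, (\neg P(b,h) \lor \neg L(h,b)))) \lor (\forall d\, R(d,d))
Move each ¬ inward, flipping quantifiers it crosses:
  (\forall d\, R(d,d)) \lor (\exists h\, \exists b\, (P(b,h) \land L(h,b))) \lor (\forall d\, R(d,d))
Give each quantifier a distinct variable: d↦r.
  (\forall d\, R(d,d)) \lor (\exists h\, \exists b\, (P(b,h) \land L(h,b))) \lor (\forall r\, R(r,r))
Extract every quantifier outward, since the variables are now distinct and don't occur free across branches:
  \forall d\, \exists h\, \exists b\, \forall r\, (R(d,d) \lor P(b,h) \land L(h,b) \lor R(r,r))
The prefix is \forall d \exists h \exists b \forall r: 2 universal, 2 existential.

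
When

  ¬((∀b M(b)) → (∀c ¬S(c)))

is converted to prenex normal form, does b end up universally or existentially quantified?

First replace A → B with ¬A ∨ B.
  ¬(¬(∀b M(b)) ∨ (∀c ¬S(c)))
Drive negations inward (¬∀x A ≡ ∃x ¬A, ¬∃x A ≡ ∀x ¬A, De Morgan for ∧/∨):
  (∀b M(b)) ∧ (∃c S(c))
Extract every quantifier outward, since the variables are now distinct and don't occur free across branches:
  ∀b ∃c (M(b) ∧ S(c))
The quantifier ∀b sits under an even number of negations (counting the antecedent side of each →), so it remains universal.

universal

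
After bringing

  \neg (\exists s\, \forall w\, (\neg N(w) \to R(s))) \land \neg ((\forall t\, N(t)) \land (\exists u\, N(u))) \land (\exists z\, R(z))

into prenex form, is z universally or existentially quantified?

existential

First replace A → B with ¬A ∨ B.
  \neg (\exists s\, \forall w\, (\neg \neg N(w) \lor R(s))) \land \neg ((\forall t\, N(t)) \land (\exists u\, N(u))) \land (\exists z\, R(z))
Drive negations inward (¬∀x A ≡ ∃x ¬A, ¬∃x A ≡ ∀x ¬A, De Morgan for ∧/∨):
  (\forall s\, \exists w\, (\neg N(w) \land \neg R(s))) \land ((\exists t\, \neg N(t)) \lor (\forall u\, \neg N(u))) \land (\exists z\, R(z))
All bound variables are already distinct, so no renaming is needed.
Extract every quantifier outward, since the variables are now distinct and don't occur free across branches:
  \forall s\, \exists w\, \exists t\, \forall u\, \exists z\, (\neg N(w) \land \neg R(s) \land (\neg N(t) \lor \neg N(u)) \land R(z))
The quantifier \exists z sits under an even number of negations (counting the antecedent side of each →), so it remains existential.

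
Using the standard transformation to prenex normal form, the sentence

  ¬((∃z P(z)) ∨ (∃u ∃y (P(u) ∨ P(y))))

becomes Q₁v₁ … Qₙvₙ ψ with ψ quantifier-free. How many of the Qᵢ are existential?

0

Move each ¬ inward, flipping quantifiers it crosses:
  (∀z ¬P(z)) ∧ (∀u ∀y (¬P(u) ∧ ¬P(y)))
All bound variables are already distinct, so no renaming is needed.
Pull the quantifiers to the front (each side's bound variable is not free in the other side):
  ∀z ∀u ∀y (¬P(z) ∧ ¬P(u) ∧ ¬P(y))
The prefix is ∀z ∀u ∀y: 3 universal, 0 existential.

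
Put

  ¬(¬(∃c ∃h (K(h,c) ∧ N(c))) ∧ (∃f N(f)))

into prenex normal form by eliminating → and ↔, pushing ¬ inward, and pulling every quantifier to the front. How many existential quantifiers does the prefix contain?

Move each ¬ inward, flipping quantifiers it crosses:
  (∃c ∃h (K(h,c) ∧ N(c))) ∨ (∀f ¬N(f))
Finally move all quantifiers to the prefix:
  ∃c ∃h ∀f (K(h,c) ∧ N(c) ∨ ¬N(f))
The prefix is ∃c ∃h ∀f: 1 universal, 2 existential.

2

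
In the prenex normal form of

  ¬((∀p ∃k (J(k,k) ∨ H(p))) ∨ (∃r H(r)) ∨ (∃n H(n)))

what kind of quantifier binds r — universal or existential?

Drive negations inward (¬∀x A ≡ ∃x ¬A, ¬∃x A ≡ ∀x ¬A, De Morgan for ∧/∨):
  (∃p ∀k (¬J(k,k) ∧ ¬H(p))) ∧ (∀r ¬H(r)) ∧ (∀n ¬H(n))
All bound variables are already distinct, so no renaming is needed.
Finally move all quantifiers to the prefix:
  ∃p ∀k ∀r ∀n (¬J(k,k) ∧ ¬H(p) ∧ ¬H(r) ∧ ¬H(n))
The quantifier ∃r sits under an odd number of negations, so it flips to ∀r.

universal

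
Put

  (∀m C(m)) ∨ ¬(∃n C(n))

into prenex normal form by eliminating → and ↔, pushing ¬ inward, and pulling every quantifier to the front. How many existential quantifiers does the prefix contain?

Move each ¬ inward, flipping quantifiers it crosses:
  (∀m C(m)) ∨ (∀n ¬C(n))
All bound variables are already distinct, so no renaming is needed.
Extract every quantifier outward, since the variables are now distinct and don't occur free across branches:
  ∀m ∀n (C(m) ∨ ¬C(n))
The prefix is ∀m ∀n: 2 universal, 0 existential.

0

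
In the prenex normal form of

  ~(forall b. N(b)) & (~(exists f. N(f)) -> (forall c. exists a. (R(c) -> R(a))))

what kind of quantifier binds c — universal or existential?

universal

First replace A → B with ¬A ∨ B.
  ~(forall b. N(b)) & (~~(exists f. N(f)) | (forall c. exists a. (~R(c) | R(a))))
Push ¬ through the quantifiers and connectives to reach negation normal form:
  (exists b. ~N(b)) & ((exists f. N(f)) | (forall c. exists a. (~R(c) | R(a))))
All bound variables are already distinct, so no renaming is needed.
Pull the quantifiers to the front (each side's bound variable is not free in the other side):
  exists b. exists f. forall c. exists a. (~N(b) & (N(f) | ~R(c) | R(a)))
The quantifier forall c sits under an even number of negations (counting the antecedent side of each →), so it remains universal.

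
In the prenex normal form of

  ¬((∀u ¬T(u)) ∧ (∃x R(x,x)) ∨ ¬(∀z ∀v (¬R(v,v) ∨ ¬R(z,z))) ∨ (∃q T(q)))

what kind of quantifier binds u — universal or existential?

existential

Move each ¬ inward, flipping quantifiers it crosses:
  ((∃u T(u)) ∨ (∀x ¬R(x,x))) ∧ (∀z ∀v (¬R(v,v) ∨ ¬R(z,z))) ∧ (∀q ¬T(q))
All bound variables are already distinct, so no renaming is needed.
Finally move all quantifiers to the prefix:
  ∃u ∀x ∀z ∀v ∀q ((T(u) ∨ ¬R(x,x)) ∧ (¬R(v,v) ∨ ¬R(z,z)) ∧ ¬T(q))
The quantifier ∀u sits under an odd number of negations, so it flips to ∃u.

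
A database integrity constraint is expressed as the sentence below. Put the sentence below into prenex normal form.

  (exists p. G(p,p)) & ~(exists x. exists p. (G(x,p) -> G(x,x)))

exists p. forall x. forall z1. (G(p,p) & G(x,z1) & ~G(x,x))

First replace A → B with ¬A ∨ B.
  (exists p. G(p,p)) & ~(exists x. exists p. (~G(x,p) | G(x,x)))
Move each ¬ inward, flipping quantifiers it crosses:
  (exists p. G(p,p)) & (forall x. forall p. (G(x,p) & ~G(x,x)))
Rename bound variables to avoid capture: p↦z1.
  (exists p. G(p,p)) & (forall x. forall z1. (G(x,z1) & ~G(x,x)))
Pull the quantifiers to the front (each side's bound variable is not free in the other side):
  exists p. forall x. forall z1. (G(p,p) & G(x,z1) & ~G(x,x))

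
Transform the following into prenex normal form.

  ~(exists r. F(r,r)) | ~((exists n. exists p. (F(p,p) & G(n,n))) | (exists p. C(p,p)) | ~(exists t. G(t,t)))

forall r. forall n. forall p. forall w1. exists t. (~F(r,r) | (~F(p,p) | ~G(n,n)) & ~C(w1,w1) & G(t,t))

Drive negations inward (¬∀x A ≡ ∃x ¬A, ¬∃x A ≡ ∀x ¬A, De Morgan for ∧/∨):
  (forall r. ~F(r,r)) | (forall n. forall p. (~F(p,p) | ~G(n,n))) & (forall p. ~C(p,p)) & (exists t. G(t,t))
Give each quantifier a distinct variable: p↦w1.
  (forall r. ~F(r,r)) | (forall n. forall p. (~F(p,p) | ~G(n,n))) & (forall w1. ~C(w1,w1)) & (exists t. G(t,t))
Finally move all quantifiers to the prefix:
  forall r. forall n. forall p. forall w1. exists t. (~F(r,r) | (~F(p,p) | ~G(n,n)) & ~C(w1,w1) & G(t,t))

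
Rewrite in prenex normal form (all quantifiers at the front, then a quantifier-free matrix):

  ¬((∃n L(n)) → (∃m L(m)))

First replace A → B with ¬A ∨ B.
  ¬(¬(∃n L(n)) ∨ (∃m L(m)))
Move each ¬ inward, flipping quantifiers it crosses:
  (∃n L(n)) ∧ (∀m ¬L(m))
All bound variables are already distinct, so no renaming is needed.
Extract every quantifier outward, since the variables are now distinct and don't occur free across branches:
  ∃n ∀m (L(n) ∧ ¬L(m))

∃n ∀m (L(n) ∧ ¬L(m))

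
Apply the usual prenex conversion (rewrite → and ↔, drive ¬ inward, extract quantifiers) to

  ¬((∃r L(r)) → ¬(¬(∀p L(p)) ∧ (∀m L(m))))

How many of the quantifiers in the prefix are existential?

2

Eliminate → and ↔ using ¬ and ∨.
  ¬(¬(∃r L(r)) ∨ ¬(¬(∀p L(p)) ∧ (∀m L(m))))
Drive negations inward (¬∀x A ≡ ∃x ¬A, ¬∃x A ≡ ∀x ¬A, De Morgan for ∧/∨):
  (∃r L(r)) ∧ (∃p ¬L(p)) ∧ (∀m L(m))
All bound variables are already distinct, so no renaming is needed.
Finally move all quantifiers to the prefix:
  ∃r ∃p ∀m (L(r) ∧ ¬L(p) ∧ L(m))
The prefix is ∃r ∃p ∀m: 1 universal, 2 existential.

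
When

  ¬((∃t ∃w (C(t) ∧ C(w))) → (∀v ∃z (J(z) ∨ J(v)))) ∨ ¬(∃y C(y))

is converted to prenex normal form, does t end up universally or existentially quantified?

First replace A → B with ¬A ∨ B.
  ¬(¬(∃t ∃w (C(t) ∧ C(w))) ∨ (∀v ∃z (J(z) ∨ J(v)))) ∨ ¬(∃y C(y))
Push ¬ through the quantifiers and connectives to reach negation normal form:
  (∃t ∃w (C(t) ∧ C(w))) ∧ (∃v ∀z (¬J(z) ∧ ¬J(v))) ∨ (∀y ¬C(y))
All bound variables are already distinct, so no renaming is needed.
Pull the quantifiers to the front (each side's bound variable is not free in the other side):
  ∃t ∃w ∃v ∀z ∀y (C(t) ∧ C(w) ∧ ¬J(z) ∧ ¬J(v) ∨ ¬C(y))
The quantifier ∃t sits under an even number of negations (counting the antecedent side of each →), so it remains existential.

existential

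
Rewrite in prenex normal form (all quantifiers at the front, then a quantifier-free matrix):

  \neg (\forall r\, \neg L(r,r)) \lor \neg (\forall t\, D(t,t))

Drive negations inward (¬∀x A ≡ ∃x ¬A, ¬∃x A ≡ ∀x ¬A, De Morgan for ∧/∨):
  (\exists r\, L(r,r)) \lor (\exists t\, \neg D(t,t))
Finally move all quantifiers to the prefix:
  \exists r\, \exists t\, (L(r,r) \lor \neg D(t,t))

\exists r\, \exists t\, (L(r,r) \lor \neg D(t,t))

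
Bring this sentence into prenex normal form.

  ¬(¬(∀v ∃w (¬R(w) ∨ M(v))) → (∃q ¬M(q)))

∃v ∀w ∀q (R(w) ∧ ¬M(v) ∧ M(q))

First replace A → B with ¬A ∨ B.
  ¬(¬¬(∀v ∃w (¬R(w) ∨ M(v))) ∨ (∃q ¬M(q)))
Push ¬ through the quantifiers and connectives to reach negation normal form:
  (∃v ∀w (R(w) ∧ ¬M(v))) ∧ (∀q M(q))
All bound variables are already distinct, so no renaming is needed.
Extract every quantifier outward, since the variables are now distinct and don't occur free across branches:
  ∃v ∀w ∀q (R(w) ∧ ¬M(v) ∧ M(q))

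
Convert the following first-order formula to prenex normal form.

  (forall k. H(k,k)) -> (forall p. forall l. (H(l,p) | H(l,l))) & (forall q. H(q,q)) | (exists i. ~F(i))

Rewrite implications/biconditionals: A → B as ¬A ∨ B.
  ~(forall k. H(k,k)) | (forall p. forall l. (H(l,p) | H(l,l))) & (forall q. H(q,q)) | (exists i. ~F(i))
Push ¬ through the quantifiers and connectives to reach negation normal form:
  (exists k. ~H(k,k)) | (forall p. forall l. (H(l,p) | H(l,l))) & (forall q. H(q,q)) | (exists i. ~F(i))
All bound variables are already distinct, so no renaming is needed.
Pull the quantifiers to the front (each side's bound variable is not free in the other side):
  exists k. forall p. forall l. forall q. exists i. (~H(k,k) | (H(l,p) | H(l,l)) & H(q,q) | ~F(i))

exists k. forall p. forall l. forall q. exists i. (~H(k,k) | (H(l,p) | H(l,l)) & H(q,q) | ~F(i))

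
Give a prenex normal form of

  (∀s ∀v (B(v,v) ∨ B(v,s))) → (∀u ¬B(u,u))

First replace A → B with ¬A ∨ B.
  ¬(∀s ∀v (B(v,v) ∨ B(v,s))) ∨ (∀u ¬B(u,u))
Drive negations inward (¬∀x A ≡ ∃x ¬A, ¬∃x A ≡ ∀x ¬A, De Morgan for ∧/∨):
  (∃s ∃v (¬B(v,v) ∧ ¬B(v,s))) ∨ (∀u ¬B(u,u))
All bound variables are already distinct, so no renaming is needed.
Extract every quantifier outward, since the variables are now distinct and don't occur free across branches:
  ∃s ∃v ∀u (¬B(v,v) ∧ ¬B(v,s) ∨ ¬B(u,u))

∃s ∃v ∀u (¬B(v,v) ∧ ¬B(v,s) ∨ ¬B(u,u))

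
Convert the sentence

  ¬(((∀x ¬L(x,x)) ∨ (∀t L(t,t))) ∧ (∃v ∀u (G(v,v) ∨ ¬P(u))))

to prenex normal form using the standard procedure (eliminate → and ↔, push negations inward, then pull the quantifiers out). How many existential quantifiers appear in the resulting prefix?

Drive negations inward (¬∀x A ≡ ∃x ¬A, ¬∃x A ≡ ∀x ¬A, De Morgan for ∧/∨):
  (∃x L(x,x)) ∧ (∃t ¬L(t,t)) ∨ (∀v ∃u (¬G(v,v) ∧ P(u)))
All bound variables are already distinct, so no renaming is needed.
Pull the quantifiers to the front (each side's bound variable is not free in the other side):
  ∃x ∃t ∀v ∃u (L(x,x) ∧ ¬L(t,t) ∨ ¬G(v,v) ∧ P(u))
The prefix is ∃x ∃t ∀v ∃u: 1 universal, 3 existential.

3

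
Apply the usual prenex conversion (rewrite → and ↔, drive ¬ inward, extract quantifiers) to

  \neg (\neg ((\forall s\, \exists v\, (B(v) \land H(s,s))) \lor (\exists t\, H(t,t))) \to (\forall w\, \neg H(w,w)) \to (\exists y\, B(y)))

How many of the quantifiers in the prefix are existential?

1

Eliminate → and ↔ using ¬ and ∨.
  \neg (\neg \neg ((\forall s\, \exists v\, (B(v) \land H(s,s))) \lor (\exists t\, H(t,t))) \lor \neg (\forall w\, \neg H(w,w)) \lor (\exists y\, B(y)))
Drive negations inward (¬∀x A ≡ ∃x ¬A, ¬∃x A ≡ ∀x ¬A, De Morgan for ∧/∨):
  (\exists s\, \forall v\, (\neg B(v) \lor \neg H(s,s))) \land (\forall t\, \neg H(t,t)) \land (\forall w\, \neg H(w,w)) \land (\forall y\, \neg B(y))
All bound variables are already distinct, so no renaming is needed.
Pull the quantifiers to the front (each side's bound variable is not free in the other side):
  \exists s\, \forall v\, \forall t\, \forall w\, \forall y\, ((\neg B(v) \lor \neg H(s,s)) \land \neg H(t,t) \land \neg H(w,w) \land \neg B(y))
The prefix is \exists s \forall v \forall t \forall w \forall y: 4 universal, 1 existential.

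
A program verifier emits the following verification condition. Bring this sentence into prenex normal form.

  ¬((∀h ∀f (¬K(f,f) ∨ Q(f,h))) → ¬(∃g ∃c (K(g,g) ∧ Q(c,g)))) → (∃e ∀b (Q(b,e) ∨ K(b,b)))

Rewrite implications/biconditionals: A → B as ¬A ∨ B.
  ¬¬(¬(∀h ∀f (¬K(f,f) ∨ Q(f,h))) ∨ ¬(∃g ∃c (K(g,g) ∧ Q(c,g)))) ∨ (∃e ∀b (Q(b,e) ∨ K(b,b)))
Move each ¬ inward, flipping quantifiers it crosses:
  (∃h ∃f (K(f,f) ∧ ¬Q(f,h))) ∨ (∀g ∀c (¬K(g,g) ∨ ¬Q(c,g))) ∨ (∃e ∀b (Q(b,e) ∨ K(b,b)))
All bound variables are already distinct, so no renaming is needed.
Finally move all quantifiers to the prefix:
  ∃h ∃f ∀g ∀c ∃e ∀b (K(f,f) ∧ ¬Q(f,h) ∨ ¬K(g,g) ∨ ¬Q(c,g) ∨ Q(b,e) ∨ K(b,b))

∃h ∃f ∀g ∀c ∃e ∀b (K(f,f) ∧ ¬Q(f,h) ∨ ¬K(g,g) ∨ ¬Q(c,g) ∨ Q(b,e) ∨ K(b,b))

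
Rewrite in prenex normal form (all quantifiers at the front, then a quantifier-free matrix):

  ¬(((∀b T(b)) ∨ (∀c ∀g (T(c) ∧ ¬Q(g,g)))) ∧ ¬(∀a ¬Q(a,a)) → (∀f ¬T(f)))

Eliminate → and ↔ using ¬ and ∨.
  ¬(¬(((∀b T(b)) ∨ (∀c ∀g (T(c) ∧ ¬Q(g,g)))) ∧ ¬(∀a ¬Q(a,a))) ∨ (∀f ¬T(f)))
Push ¬ through the quantifiers and connectives to reach negation normal form:
  ((∀b T(b)) ∨ (∀c ∀g (T(c) ∧ ¬Q(g,g)))) ∧ (∃a Q(a,a)) ∧ (∃f T(f))
All bound variables are already distinct, so no renaming is needed.
Extract every quantifier outward, since the variables are now distinct and don't occur free across branches:
  ∀b ∀c ∀g ∃a ∃f ((T(b) ∨ T(c) ∧ ¬Q(g,g)) ∧ Q(a,a) ∧ T(f))

∀b ∀c ∀g ∃a ∃f ((T(b) ∨ T(c) ∧ ¬Q(g,g)) ∧ Q(a,a) ∧ T(f))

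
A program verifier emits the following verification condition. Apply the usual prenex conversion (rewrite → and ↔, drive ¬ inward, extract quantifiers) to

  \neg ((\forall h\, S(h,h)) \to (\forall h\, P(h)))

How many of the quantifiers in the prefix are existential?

1

Rewrite implications/biconditionals: A → B as ¬A ∨ B.
  \neg (\neg (\forall h\, S(h,h)) \lor (\forall h\, P(h)))
Move each ¬ inward, flipping quantifiers it crosses:
  (\forall h\, S(h,h)) \land (\exists h\, \neg P(h))
Rename bound variables to avoid capture: h↦v1.
  (\forall h\, S(h,h)) \land (\exists v1\, \neg P(v1))
Extract every quantifier outward, since the variables are now distinct and don't occur free across branches:
  \forall h\, \exists v1\, (S(h,h) \land \neg P(v1))
The prefix is \forall h \exists v1: 1 universal, 1 existential.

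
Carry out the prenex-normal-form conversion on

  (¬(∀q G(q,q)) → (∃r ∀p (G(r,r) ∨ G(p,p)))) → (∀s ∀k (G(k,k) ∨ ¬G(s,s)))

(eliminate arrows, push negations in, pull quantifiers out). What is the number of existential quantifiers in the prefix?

2

Rewrite implications/biconditionals: A → B as ¬A ∨ B.
  ¬(¬¬(∀q G(q,q)) ∨ (∃r ∀p (G(r,r) ∨ G(p,p)))) ∨ (∀s ∀k (G(k,k) ∨ ¬G(s,s)))
Drive negations inward (¬∀x A ≡ ∃x ¬A, ¬∃x A ≡ ∀x ¬A, De Morgan for ∧/∨):
  (∃q ¬G(q,q)) ∧ (∀r ∃p (¬G(r,r) ∧ ¬G(p,p))) ∨ (∀s ∀k (G(k,k) ∨ ¬G(s,s)))
Pull the quantifiers to the front (each side's bound variable is not free in the other side):
  ∃q ∀r ∃p ∀s ∀k (¬G(q,q) ∧ ¬G(r,r) ∧ ¬G(p,p) ∨ G(k,k) ∨ ¬G(s,s))
The prefix is ∃q ∀r ∃p ∀s ∀k: 3 universal, 2 existential.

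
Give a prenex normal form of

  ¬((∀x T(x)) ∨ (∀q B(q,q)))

Move each ¬ inward, flipping quantifiers it crosses:
  (∃x ¬T(x)) ∧ (∃q ¬B(q,q))
All bound variables are already distinct, so no renaming is needed.
Extract every quantifier outward, since the variables are now distinct and don't occur free across branches:
  ∃x ∃q (¬T(x) ∧ ¬B(q,q))

∃x ∃q (¬T(x) ∧ ¬B(q,q))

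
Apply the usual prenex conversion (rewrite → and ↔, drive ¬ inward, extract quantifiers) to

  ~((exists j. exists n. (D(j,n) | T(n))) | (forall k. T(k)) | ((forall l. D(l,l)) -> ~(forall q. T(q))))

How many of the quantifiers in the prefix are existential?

Eliminate → and ↔ using ¬ and ∨.
  ~((exists j. exists n. (D(j,n) | T(n))) | (forall k. T(k)) | ~(forall l. D(l,l)) | ~(forall q. T(q)))
Drive negations inward (¬∀x A ≡ ∃x ¬A, ¬∃x A ≡ ∀x ¬A, De Morgan for ∧/∨):
  (forall j. forall n. (~D(j,n) & ~T(n))) & (exists k. ~T(k)) & (forall l. D(l,l)) & (forall q. T(q))
All bound variables are already distinct, so no renaming is needed.
Pull the quantifiers to the front (each side's bound variable is not free in the other side):
  forall j. forall n. exists k. forall l. forall q. (~D(j,n) & ~T(n) & ~T(k) & D(l,l) & T(q))
The prefix is forall j forall n exists k forall l forall q: 4 universal, 1 existential.

1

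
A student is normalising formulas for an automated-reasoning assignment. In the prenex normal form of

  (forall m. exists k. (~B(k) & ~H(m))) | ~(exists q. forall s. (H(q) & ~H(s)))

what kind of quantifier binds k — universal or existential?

Drive negations inward (¬∀x A ≡ ∃x ¬A, ¬∃x A ≡ ∀x ¬A, De Morgan for ∧/∨):
  (forall m. exists k. (~B(k) & ~H(m))) | (forall q. exists s. (~H(q) | H(s)))
All bound variables are already distinct, so no renaming is needed.
Pull the quantifiers to the front (each side's bound variable is not free in the other side):
  forall m. exists k. forall q. exists s. (~B(k) & ~H(m) | ~H(q) | H(s))
The quantifier exists k sits under an even number of negations, so it remains existential.

existential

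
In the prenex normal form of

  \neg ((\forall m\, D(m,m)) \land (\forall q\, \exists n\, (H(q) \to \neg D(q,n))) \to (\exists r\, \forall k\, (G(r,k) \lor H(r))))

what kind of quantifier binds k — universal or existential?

existential

Eliminate → and ↔ using ¬ and ∨.
  \neg (\neg ((\forall m\, D(m,m)) \land (\forall q\, \exists n\, (\neg H(q) \lor \neg D(q,n)))) \lor (\exists r\, \forall k\, (G(r,k) \lor H(r))))
Push ¬ through the quantifiers and connectives to reach negation normal form:
  (\forall m\, D(m,m)) \land (\forall q\, \exists n\, (\neg H(q) \lor \neg D(q,n))) \land (\forall r\, \exists k\, (\neg G(r,k) \land \neg H(r)))
Finally move all quantifiers to the prefix:
  \forall m\, \forall q\, \exists n\, \forall r\, \exists k\, (D(m,m) \land (\neg H(q) \lor \neg D(q,n)) \land \neg G(r,k) \land \neg H(r))
The quantifier \forall k sits under an odd number of negations (counting the antecedent side of each →), so it flips to \exists k.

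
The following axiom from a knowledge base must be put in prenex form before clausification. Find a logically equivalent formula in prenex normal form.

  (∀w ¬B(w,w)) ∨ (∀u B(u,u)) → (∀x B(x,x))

∃w ∃u ∀x (B(w,w) ∧ ¬B(u,u) ∨ B(x,x))

Eliminate → and ↔ using ¬ and ∨.
  ¬((∀w ¬B(w,w)) ∨ (∀u B(u,u))) ∨ (∀x B(x,x))
Push ¬ through the quantifiers and connectives to reach negation normal form:
  (∃w B(w,w)) ∧ (∃u ¬B(u,u)) ∨ (∀x B(x,x))
Finally move all quantifiers to the prefix:
  ∃w ∃u ∀x (B(w,w) ∧ ¬B(u,u) ∨ B(x,x))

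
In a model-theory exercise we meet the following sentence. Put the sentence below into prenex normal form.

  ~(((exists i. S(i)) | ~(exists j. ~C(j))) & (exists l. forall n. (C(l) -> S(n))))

Rewrite implications/biconditionals: A → B as ¬A ∨ B.
  ~(((exists i. S(i)) | ~(exists j. ~C(j))) & (exists l. forall n. (~C(l) | S(n))))
Drive negations inward (¬∀x A ≡ ∃x ¬A, ¬∃x A ≡ ∀x ¬A, De Morgan for ∧/∨):
  (forall i. ~S(i)) & (exists j. ~C(j)) | (forall l. exists n. (C(l) & ~S(n)))
All bound variables are already distinct, so no renaming is needed.
Extract every quantifier outward, since the variables are now distinct and don't occur free across branches:
  forall i. exists j. forall l. exists n. (~S(i) & ~C(j) | C(l) & ~S(n))

forall i. exists j. forall l. exists n. (~S(i) & ~C(j) | C(l) & ~S(n))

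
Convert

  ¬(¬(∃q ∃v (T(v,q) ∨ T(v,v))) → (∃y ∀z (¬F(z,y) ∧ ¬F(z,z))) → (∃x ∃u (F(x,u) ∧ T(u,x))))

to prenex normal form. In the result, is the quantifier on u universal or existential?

universal

Rewrite implications/biconditionals: A → B as ¬A ∨ B.
  ¬(¬¬(∃q ∃v (T(v,q) ∨ T(v,v))) ∨ ¬(∃y ∀z (¬F(z,y) ∧ ¬F(z,z))) ∨ (∃x ∃u (F(x,u) ∧ T(u,x))))
Move each ¬ inward, flipping quantifiers it crosses:
  (∀q ∀v (¬T(v,q) ∧ ¬T(v,v))) ∧ (∃y ∀z (¬F(z,y) ∧ ¬F(z,z))) ∧ (∀x ∀u (¬F(x,u) ∨ ¬T(u,x)))
Finally move all quantifiers to the prefix:
  ∀q ∀v ∃y ∀z ∀x ∀u (¬T(v,q) ∧ ¬T(v,v) ∧ ¬F(z,y) ∧ ¬F(z,z) ∧ (¬F(x,u) ∨ ¬T(u,x)))
The quantifier ∃u sits under an odd number of negations (counting the antecedent side of each →), so it flips to ∀u.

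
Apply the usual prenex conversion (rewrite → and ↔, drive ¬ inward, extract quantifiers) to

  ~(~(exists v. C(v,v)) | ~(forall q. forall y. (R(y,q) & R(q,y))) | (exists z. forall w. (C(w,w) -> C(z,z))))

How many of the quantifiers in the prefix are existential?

Eliminate → and ↔ using ¬ and ∨.
  ~(~(exists v. C(v,v)) | ~(forall q. forall y. (R(y,q) & R(q,y))) | (exists z. forall w. (~C(w,w) | C(z,z))))
Push ¬ through the quantifiers and connectives to reach negation normal form:
  (exists v. C(v,v)) & (forall q. forall y. (R(y,q) & R(q,y))) & (forall z. exists w. (C(w,w) & ~C(z,z)))
All bound variables are already distinct, so no renaming is needed.
Pull the quantifiers to the front (each side's bound variable is not free in the other side):
  exists v. forall q. forall y. forall z. exists w. (C(v,v) & R(y,q) & R(q,y) & C(w,w) & ~C(z,z))
The prefix is exists v forall q forall y forall z exists w: 3 universal, 2 existential.

2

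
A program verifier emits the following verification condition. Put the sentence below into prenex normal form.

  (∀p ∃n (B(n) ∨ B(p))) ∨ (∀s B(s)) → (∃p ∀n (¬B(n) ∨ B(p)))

Eliminate → and ↔ using ¬ and ∨.
  ¬((∀p ∃n (B(n) ∨ B(p))) ∨ (∀s B(s))) ∨ (∃p ∀n (¬B(n) ∨ B(p)))
Drive negations inward (¬∀x A ≡ ∃x ¬A, ¬∃x A ≡ ∀x ¬A, De Morgan for ∧/∨):
  (∃p ∀n (¬B(n) ∧ ¬B(p))) ∧ (∃s ¬B(s)) ∨ (∃p ∀n (¬B(n) ∨ B(p)))
Standardize variables apart so no two quantifiers bind the same name: p↦w1, n↦v1.
  (∃p ∀n (¬B(n) ∧ ¬B(p))) ∧ (∃s ¬B(s)) ∨ (∃w1 ∀v1 (¬B(v1) ∨ B(w1)))
Extract every quantifier outward, since the variables are now distinct and don't occur free across branches:
  ∃p ∀n ∃s ∃w1 ∀v1 (¬B(n) ∧ ¬B(p) ∧ ¬B(s) ∨ ¬B(v1) ∨ B(w1))

∃p ∀n ∃s ∃w1 ∀v1 (¬B(n) ∧ ¬B(p) ∧ ¬B(s) ∨ ¬B(v1) ∨ B(w1))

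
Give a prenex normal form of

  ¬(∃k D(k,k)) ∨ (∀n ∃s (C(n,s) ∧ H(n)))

Drive negations inward (¬∀x A ≡ ∃x ¬A, ¬∃x A ≡ ∀x ¬A, De Morgan for ∧/∨):
  (∀k ¬D(k,k)) ∨ (∀n ∃s (C(n,s) ∧ H(n)))
Pull the quantifiers to the front (each side's bound variable is not free in the other side):
  ∀k ∀n ∃s (¬D(k,k) ∨ C(n,s) ∧ H(n))

∀k ∀n ∃s (¬D(k,k) ∨ C(n,s) ∧ H(n))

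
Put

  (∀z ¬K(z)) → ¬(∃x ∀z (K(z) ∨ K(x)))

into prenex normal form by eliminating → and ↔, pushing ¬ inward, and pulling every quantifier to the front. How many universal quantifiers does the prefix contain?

Rewrite implications/biconditionals: A → B as ¬A ∨ B.
  ¬(∀z ¬K(z)) ∨ ¬(∃x ∀z (K(z) ∨ K(x)))
Move each ¬ inward, flipping quantifiers it crosses:
  (∃z K(z)) ∨ (∀x ∃z (¬K(z) ∧ ¬K(x)))
Give each quantifier a distinct variable: z↦y1.
  (∃z K(z)) ∨ (∀x ∃y1 (¬K(y1) ∧ ¬K(x)))
Pull the quantifiers to the front (each side's bound variable is not free in the other side):
  ∃z ∀x ∃y1 (K(z) ∨ ¬K(y1) ∧ ¬K(x))
The prefix is ∃z ∀x ∃y1: 1 universal, 2 existential.

1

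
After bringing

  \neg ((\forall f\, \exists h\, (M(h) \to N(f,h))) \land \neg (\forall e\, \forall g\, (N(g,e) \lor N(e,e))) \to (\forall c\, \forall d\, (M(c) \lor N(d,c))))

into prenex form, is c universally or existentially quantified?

First replace A → B with ¬A ∨ B.
  \neg (\neg ((\forall f\, \exists h\, (\neg M(h) \lor N(f,h))) \land \neg (\forall e\, \forall g\, (N(g,e) \lor N(e,e)))) \lor (\forall c\, \forall d\, (M(c) \lor N(d,c))))
Push ¬ through the quantifiers and connectives to reach negation normal form:
  (\forall f\, \exists h\, (\neg M(h) \lor N(f,h))) \land (\exists e\, \exists g\, (\neg N(g,e) \land \neg N(e,e))) \land (\exists c\, \exists d\, (\neg M(c) \land \neg N(d,c)))
All bound variables are already distinct, so no renaming is needed.
Finally move all quantifiers to the prefix:
  \forall f\, \exists h\, \exists e\, \exists g\, \exists c\, \exists d\, ((\neg M(h) \lor N(f,h)) \land \neg N(g,e) \land \neg N(e,e) \land \neg M(c) \land \neg N(d,c))
The quantifier \forall c sits under an odd number of negations (counting the antecedent side of each →), so it flips to \exists c.

existential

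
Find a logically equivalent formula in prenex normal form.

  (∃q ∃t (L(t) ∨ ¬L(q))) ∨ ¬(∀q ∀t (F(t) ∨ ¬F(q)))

∃q ∃t ∃w1 ∃x (L(t) ∨ ¬L(q) ∨ ¬F(x) ∧ F(w1))

Push ¬ through the quantifiers and connectives to reach negation normal form:
  (∃q ∃t (L(t) ∨ ¬L(q))) ∨ (∃q ∃t (¬F(t) ∧ F(q)))
Give each quantifier a distinct variable: q↦w1, t↦x.
  (∃q ∃t (L(t) ∨ ¬L(q))) ∨ (∃w1 ∃x (¬F(x) ∧ F(w1)))
Finally move all quantifiers to the prefix:
  ∃q ∃t ∃w1 ∃x (L(t) ∨ ¬L(q) ∨ ¬F(x) ∧ F(w1))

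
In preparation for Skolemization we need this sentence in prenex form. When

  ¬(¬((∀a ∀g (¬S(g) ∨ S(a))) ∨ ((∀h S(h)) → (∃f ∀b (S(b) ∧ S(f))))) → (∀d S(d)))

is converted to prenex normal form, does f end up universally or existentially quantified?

universal

Eliminate → and ↔ using ¬ and ∨.
  ¬(¬¬((∀a ∀g (¬S(g) ∨ S(a))) ∨ ¬(∀h S(h)) ∨ (∃f ∀b (S(b) ∧ S(f)))) ∨ (∀d S(d)))
Move each ¬ inward, flipping quantifiers it crosses:
  (∃a ∃g (S(g) ∧ ¬S(a))) ∧ (∀h S(h)) ∧ (∀f ∃b (¬S(b) ∨ ¬S(f))) ∧ (∃d ¬S(d))
Finally move all quantifiers to the prefix:
  ∃a ∃g ∀h ∀f ∃b ∃d (S(g) ∧ ¬S(a) ∧ S(h) ∧ (¬S(b) ∨ ¬S(f)) ∧ ¬S(d))
The quantifier ∃f sits under an odd number of negations (counting the antecedent side of each →), so it flips to ∀f.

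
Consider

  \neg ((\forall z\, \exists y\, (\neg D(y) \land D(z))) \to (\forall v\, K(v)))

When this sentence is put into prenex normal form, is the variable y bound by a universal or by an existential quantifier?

existential

Rewrite implications/biconditionals: A → B as ¬A ∨ B.
  \neg (\neg (\forall z\, \exists y\, (\neg D(y) \land D(z))) \lor (\forall v\, K(v)))
Move each ¬ inward, flipping quantifiers it crosses:
  (\forall z\, \exists y\, (\neg D(y) \land D(z))) \land (\exists v\, \neg K(v))
All bound variables are already distinct, so no renaming is needed.
Finally move all quantifiers to the prefix:
  \forall z\, \exists y\, \exists v\, (\neg D(y) \land D(z) \land \neg K(v))
The quantifier \exists y sits under an even number of negations (counting the antecedent side of each →), so it remains existential.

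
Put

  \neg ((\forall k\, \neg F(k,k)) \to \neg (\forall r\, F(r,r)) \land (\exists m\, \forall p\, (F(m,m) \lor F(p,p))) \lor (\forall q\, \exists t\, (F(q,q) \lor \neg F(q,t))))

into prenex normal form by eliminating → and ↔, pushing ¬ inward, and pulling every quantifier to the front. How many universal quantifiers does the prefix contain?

4

Rewrite implications/biconditionals: A → B as ¬A ∨ B.
  \neg (\neg (\forall k\, \neg F(k,k)) \lor \neg (\forall r\, F(r,r)) \land (\exists m\, \forall p\, (F(m,m) \lor F(p,p))) \lor (\forall q\, \exists t\, (F(q,q) \lor \neg F(q,t))))
Drive negations inward (¬∀x A ≡ ∃x ¬A, ¬∃x A ≡ ∀x ¬A, De Morgan for ∧/∨):
  (\forall k\, \neg F(k,k)) \land ((\forall r\, F(r,r)) \lor (\forall m\, \exists p\, (\neg F(m,m) \land \neg F(p,p)))) \land (\exists q\, \forall t\, (\neg F(q,q) \land F(q,t)))
All bound variables are already distinct, so no renaming is needed.
Pull the quantifiers to the front (each side's bound variable is not free in the other side):
  \forall k\, \forall r\, \forall m\, \exists p\, \exists q\, \forall t\, (\neg F(k,k) \land (F(r,r) \lor \neg F(m,m) \land \neg F(p,p)) \land \neg F(q,q) \land F(q,t))
The prefix is \forall k \forall r \forall m \exists p \exists q \forall t: 4 universal, 2 existential.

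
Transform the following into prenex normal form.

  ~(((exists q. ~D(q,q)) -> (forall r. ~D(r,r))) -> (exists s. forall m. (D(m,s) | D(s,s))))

Rewrite implications/biconditionals: A → B as ¬A ∨ B.
  ~(~(~(exists q. ~D(q,q)) | (forall r. ~D(r,r))) | (exists s. forall m. (D(m,s) | D(s,s))))
Move each ¬ inward, flipping quantifiers it crosses:
  ((forall q. D(q,q)) | (forall r. ~D(r,r))) & (forall s. exists m. (~D(m,s) & ~D(s,s)))
All bound variables are already distinct, so no renaming is needed.
Extract every quantifier outward, since the variables are now distinct and don't occur free across branches:
  forall q. forall r. forall s. exists m. ((D(q,q) | ~D(r,r)) & ~D(m,s) & ~D(s,s))

forall q. forall r. forall s. exists m. ((D(q,q) | ~D(r,r)) & ~D(m,s) & ~D(s,s))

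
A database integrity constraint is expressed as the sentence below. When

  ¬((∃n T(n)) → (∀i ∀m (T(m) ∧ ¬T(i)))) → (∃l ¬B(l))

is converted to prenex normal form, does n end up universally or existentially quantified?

universal

Rewrite implications/biconditionals: A → B as ¬A ∨ B.
  ¬¬(¬(∃n T(n)) ∨ (∀i ∀m (T(m) ∧ ¬T(i)))) ∨ (∃l ¬B(l))
Move each ¬ inward, flipping quantifiers it crosses:
  (∀n ¬T(n)) ∨ (∀i ∀m (T(m) ∧ ¬T(i))) ∨ (∃l ¬B(l))
All bound variables are already distinct, so no renaming is needed.
Pull the quantifiers to the front (each side's bound variable is not free in the other side):
  ∀n ∀i ∀m ∃l (¬T(n) ∨ T(m) ∧ ¬T(i) ∨ ¬B(l))
The quantifier ∃n sits under an odd number of negations (counting the antecedent side of each →), so it flips to ∀n.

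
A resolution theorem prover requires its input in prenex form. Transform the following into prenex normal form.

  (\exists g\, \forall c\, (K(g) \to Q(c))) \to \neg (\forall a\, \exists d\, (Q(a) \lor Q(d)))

\forall g\, \exists c\, \exists a\, \forall d\, (K(g) \land \neg Q(c) \lor \neg Q(a) \land \neg Q(d))

Rewrite implications/biconditionals: A → B as ¬A ∨ B.
  \neg (\exists g\, \forall c\, (\neg K(g) \lor Q(c))) \lor \neg (\forall a\, \exists d\, (Q(a) \lor Q(d)))
Push ¬ through the quantifiers and connectives to reach negation normal form:
  (\forall g\, \exists c\, (K(g) \land \neg Q(c))) \lor (\exists a\, \forall d\, (\neg Q(a) \land \neg Q(d)))
All bound variables are already distinct, so no renaming is needed.
Finally move all quantifiers to the prefix:
  \forall g\, \exists c\, \exists a\, \forall d\, (K(g) \land \neg Q(c) \lor \neg Q(a) \land \neg Q(d))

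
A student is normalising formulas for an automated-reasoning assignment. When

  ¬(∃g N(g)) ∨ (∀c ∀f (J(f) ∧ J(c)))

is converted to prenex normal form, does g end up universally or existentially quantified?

universal

Move each ¬ inward, flipping quantifiers it crosses:
  (∀g ¬N(g)) ∨ (∀c ∀f (J(f) ∧ J(c)))
Pull the quantifiers to the front (each side's bound variable is not free in the other side):
  ∀g ∀c ∀f (¬N(g) ∨ J(f) ∧ J(c))
The quantifier ∃g sits under an odd number of negations, so it flips to ∀g.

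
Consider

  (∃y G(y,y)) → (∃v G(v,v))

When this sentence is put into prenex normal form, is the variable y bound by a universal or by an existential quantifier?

First replace A → B with ¬A ∨ B.
  ¬(∃y G(y,y)) ∨ (∃v G(v,v))
Move each ¬ inward, flipping quantifiers it crosses:
  (∀y ¬G(y,y)) ∨ (∃v G(v,v))
All bound variables are already distinct, so no renaming is needed.
Finally move all quantifiers to the prefix:
  ∀y ∃v (¬G(y,y) ∨ G(v,v))
The quantifier ∃y sits under an odd number of negations (counting the antecedent side of each →), so it flips to ∀y.

universal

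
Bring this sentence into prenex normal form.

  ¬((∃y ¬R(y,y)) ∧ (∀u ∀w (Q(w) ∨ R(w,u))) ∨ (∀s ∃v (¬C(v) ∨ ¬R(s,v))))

∀y ∃u ∃w ∃s ∀v ((R(y,y) ∨ ¬Q(w) ∧ ¬R(w,u)) ∧ C(v) ∧ R(s,v))

Drive negations inward (¬∀x A ≡ ∃x ¬A, ¬∃x A ≡ ∀x ¬A, De Morgan for ∧/∨):
  ((∀y R(y,y)) ∨ (∃u ∃w (¬Q(w) ∧ ¬R(w,u)))) ∧ (∃s ∀v (C(v) ∧ R(s,v)))
Extract every quantifier outward, since the variables are now distinct and don't occur free across branches:
  ∀y ∃u ∃w ∃s ∀v ((R(y,y) ∨ ¬Q(w) ∧ ¬R(w,u)) ∧ C(v) ∧ R(s,v))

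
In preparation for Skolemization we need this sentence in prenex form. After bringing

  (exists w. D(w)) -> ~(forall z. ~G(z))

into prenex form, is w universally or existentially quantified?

Eliminate → and ↔ using ¬ and ∨.
  ~(exists w. D(w)) | ~(forall z. ~G(z))
Move each ¬ inward, flipping quantifiers it crosses:
  (forall w. ~D(w)) | (exists z. G(z))
All bound variables are already distinct, so no renaming is needed.
Finally move all quantifiers to the prefix:
  forall w. exists z. (~D(w) | G(z))
The quantifier exists w sits under an odd number of negations (counting the antecedent side of each →), so it flips to forall w.

universal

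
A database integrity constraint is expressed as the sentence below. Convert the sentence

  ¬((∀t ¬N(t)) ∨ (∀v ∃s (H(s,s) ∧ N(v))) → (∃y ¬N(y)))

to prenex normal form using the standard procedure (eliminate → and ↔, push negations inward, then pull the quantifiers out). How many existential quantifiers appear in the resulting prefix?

Eliminate → and ↔ using ¬ and ∨.
  ¬(¬((∀t ¬N(t)) ∨ (∀v ∃s (H(s,s) ∧ N(v)))) ∨ (∃y ¬N(y)))
Move each ¬ inward, flipping quantifiers it crosses:
  ((∀t ¬N(t)) ∨ (∀v ∃s (H(s,s) ∧ N(v)))) ∧ (∀y N(y))
All bound variables are already distinct, so no renaming is needed.
Pull the quantifiers to the front (each side's bound variable is not free in the other side):
  ∀t ∀v ∃s ∀y ((¬N(t) ∨ H(s,s) ∧ N(v)) ∧ N(y))
The prefix is ∀t ∀v ∃s ∀y: 3 universal, 1 existential.

1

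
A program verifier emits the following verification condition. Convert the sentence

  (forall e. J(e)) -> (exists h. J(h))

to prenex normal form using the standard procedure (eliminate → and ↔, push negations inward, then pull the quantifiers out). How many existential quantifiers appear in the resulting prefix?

First replace A → B with ¬A ∨ B.
  ~(forall e. J(e)) | (exists h. J(h))
Move each ¬ inward, flipping quantifiers it crosses:
  (exists e. ~J(e)) | (exists h. J(h))
All bound variables are already distinct, so no renaming is needed.
Pull the quantifiers to the front (each side's bound variable is not free in the other side):
  exists e. exists h. (~J(e) | J(h))
The prefix is exists e exists h: 0 universal, 2 existential.

2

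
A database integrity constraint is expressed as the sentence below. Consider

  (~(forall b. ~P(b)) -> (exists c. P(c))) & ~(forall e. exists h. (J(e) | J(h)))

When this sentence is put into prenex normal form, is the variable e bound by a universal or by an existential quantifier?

First replace A → B with ¬A ∨ B.
  (~~(forall b. ~P(b)) | (exists c. P(c))) & ~(forall e. exists h. (J(e) | J(h)))
Push ¬ through the quantifiers and connectives to reach negation normal form:
  ((forall b. ~P(b)) | (exists c. P(c))) & (exists e. forall h. (~J(e) & ~J(h)))
All bound variables are already distinct, so no renaming is needed.
Pull the quantifiers to the front (each side's bound variable is not free in the other side):
  forall b. exists c. exists e. forall h. ((~P(b) | P(c)) & ~J(e) & ~J(h))
The quantifier forall e sits under an odd number of negations (counting the antecedent side of each →), so it flips to exists e.

existential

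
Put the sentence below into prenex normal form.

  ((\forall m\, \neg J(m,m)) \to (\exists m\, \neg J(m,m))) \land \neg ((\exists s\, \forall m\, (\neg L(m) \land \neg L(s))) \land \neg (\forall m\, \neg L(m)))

\exists m\, \exists v\, \forall s\, \exists v1\, \forall b\, ((J(m,m) \lor \neg J(v,v)) \land (L(v1) \lor L(s) \lor \neg L(b)))

First replace A → B with ¬A ∨ B.
  (\neg (\forall m\, \neg J(m,m)) \lor (\exists m\, \neg J(m,m))) \land \neg ((\exists s\, \forall m\, (\neg L(m) \land \neg L(s))) \land \neg (\forall m\, \neg L(m)))
Push ¬ through the quantifiers and connectives to reach negation normal form:
  ((\exists m\, J(m,m)) \lor (\exists m\, \neg J(m,m))) \land ((\forall s\, \exists m\, (L(m) \lor L(s))) \lor (\forall m\, \neg L(m)))
Standardize variables apart so no two quantifiers bind the same name: m↦v, m↦v1, m↦b.
  ((\exists m\, J(m,m)) \lor (\exists v\, \neg J(v,v))) \land ((\forall s\, \exists v1\, (L(v1) \lor L(s))) \lor (\forall b\, \neg L(b)))
Finally move all quantifiers to the prefix:
  \exists m\, \exists v\, \forall s\, \exists v1\, \forall b\, ((J(m,m) \lor \neg J(v,v)) \land (L(v1) \lor L(s) \lor \neg L(b)))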